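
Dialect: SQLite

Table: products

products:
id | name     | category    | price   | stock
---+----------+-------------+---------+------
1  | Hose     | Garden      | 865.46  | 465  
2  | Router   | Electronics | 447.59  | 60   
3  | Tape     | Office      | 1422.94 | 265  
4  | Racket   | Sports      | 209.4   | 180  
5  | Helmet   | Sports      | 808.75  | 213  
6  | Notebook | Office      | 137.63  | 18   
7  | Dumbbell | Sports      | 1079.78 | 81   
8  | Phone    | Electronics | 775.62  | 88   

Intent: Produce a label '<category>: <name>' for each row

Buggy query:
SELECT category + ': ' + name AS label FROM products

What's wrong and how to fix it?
Bug: SQLite uses || for string concatenation; + coerces text to numbers (yielding 0)

Fix: Use the || operator for string concatenation

Corrected query:
SELECT category || ': ' || name AS label FROM products

Result:
label              
-------------------
Garden: Hose       
Electronics: Router
Office: Tape       
Sports: Racket     
Sports: Helmet     
Office: Notebook   
Sports: Dumbbell   
Electronics: Phone 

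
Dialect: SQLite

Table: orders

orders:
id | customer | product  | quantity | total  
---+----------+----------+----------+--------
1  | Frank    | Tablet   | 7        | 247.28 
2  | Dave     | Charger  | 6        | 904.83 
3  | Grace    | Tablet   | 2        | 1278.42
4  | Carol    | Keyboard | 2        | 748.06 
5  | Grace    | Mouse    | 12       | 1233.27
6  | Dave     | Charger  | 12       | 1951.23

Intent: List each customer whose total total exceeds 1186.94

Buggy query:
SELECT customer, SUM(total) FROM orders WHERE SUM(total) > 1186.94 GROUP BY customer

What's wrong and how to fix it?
Bug: SUM(total) is an aggregate, but WHERE filters rows before aggregation

Fix: Move the aggregate condition to a HAVING clause

Corrected query:
SELECT customer, SUM(total) FROM orders GROUP BY customer HAVING SUM(total) > 1186.94

Result:
customer | SUM(total)
---------+-----------
Dave     | 2856.06   
Grace    | 2511.69   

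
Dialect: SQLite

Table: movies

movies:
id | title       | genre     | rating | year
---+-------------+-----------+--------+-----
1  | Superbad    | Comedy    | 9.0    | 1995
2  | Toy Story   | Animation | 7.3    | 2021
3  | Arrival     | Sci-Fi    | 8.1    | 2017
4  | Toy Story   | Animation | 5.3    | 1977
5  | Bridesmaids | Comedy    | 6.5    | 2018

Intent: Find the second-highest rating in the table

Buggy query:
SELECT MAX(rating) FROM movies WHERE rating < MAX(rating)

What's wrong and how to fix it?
Bug: The inner MAX is an aggregate inside WHERE, which is not allowed

Fix: Compute the overall MAX in a subquery, then take MAX of rows below it

Corrected query:
SELECT MAX(rating) FROM movies WHERE rating < (SELECT MAX(rating) FROM movies)

Result:
MAX(rating)
-----------
8.1        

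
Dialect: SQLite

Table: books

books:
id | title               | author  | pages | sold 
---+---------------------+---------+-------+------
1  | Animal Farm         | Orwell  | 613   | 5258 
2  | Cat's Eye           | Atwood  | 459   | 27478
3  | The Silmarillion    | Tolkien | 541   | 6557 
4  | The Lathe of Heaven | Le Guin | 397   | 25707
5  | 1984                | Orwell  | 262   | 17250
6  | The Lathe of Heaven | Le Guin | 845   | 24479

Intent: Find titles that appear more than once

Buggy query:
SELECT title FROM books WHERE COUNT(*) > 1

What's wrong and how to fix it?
Bug: COUNT(*) is an aggregate and cannot be used in WHERE

Fix: Group first, then use HAVING for the count condition

Corrected query:
SELECT title FROM books GROUP BY title HAVING COUNT(*) > 1

Result:
title              
-------------------
The Lathe of Heaven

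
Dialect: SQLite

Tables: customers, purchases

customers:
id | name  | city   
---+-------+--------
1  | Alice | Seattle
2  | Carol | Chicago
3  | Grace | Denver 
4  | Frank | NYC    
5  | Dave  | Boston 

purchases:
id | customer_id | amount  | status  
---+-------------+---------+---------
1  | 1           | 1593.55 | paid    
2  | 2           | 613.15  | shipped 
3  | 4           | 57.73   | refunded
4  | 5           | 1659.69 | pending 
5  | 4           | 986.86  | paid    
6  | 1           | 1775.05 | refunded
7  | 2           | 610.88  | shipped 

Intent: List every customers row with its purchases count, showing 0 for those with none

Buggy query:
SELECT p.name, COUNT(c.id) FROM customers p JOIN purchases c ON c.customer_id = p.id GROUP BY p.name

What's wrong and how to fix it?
Bug: An inner join excludes parents with zero children

Fix: Use LEFT JOIN so parents without children still appear (COUNT(c.id) gives 0)

Corrected query:
SELECT p.name, COUNT(c.id) FROM customers p LEFT JOIN purchases c ON c.customer_id = p.id GROUP BY p.name

Result:
name  | COUNT(c.id)
------+------------
Alice | 2          
Carol | 2          
Dave  | 1          
Frank | 2          
Grace | 0          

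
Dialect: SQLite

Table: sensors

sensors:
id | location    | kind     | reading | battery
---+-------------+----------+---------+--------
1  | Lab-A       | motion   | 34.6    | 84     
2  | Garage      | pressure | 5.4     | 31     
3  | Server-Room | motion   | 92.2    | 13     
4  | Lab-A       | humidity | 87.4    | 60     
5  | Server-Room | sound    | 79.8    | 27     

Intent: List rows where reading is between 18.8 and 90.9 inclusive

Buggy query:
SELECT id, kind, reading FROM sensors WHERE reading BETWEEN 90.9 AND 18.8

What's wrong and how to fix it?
Bug: The bounds are reversed; BETWEEN a AND b requires a <= b to match anything

Fix: Swap the bounds so the smaller value comes first

Corrected query:
SELECT id, kind, reading FROM sensors WHERE reading BETWEEN 18.8 AND 90.9

Result:
id | kind     | reading
---+----------+--------
1  | motion   | 34.6   
4  | humidity | 87.4   
5  | sound    | 79.8   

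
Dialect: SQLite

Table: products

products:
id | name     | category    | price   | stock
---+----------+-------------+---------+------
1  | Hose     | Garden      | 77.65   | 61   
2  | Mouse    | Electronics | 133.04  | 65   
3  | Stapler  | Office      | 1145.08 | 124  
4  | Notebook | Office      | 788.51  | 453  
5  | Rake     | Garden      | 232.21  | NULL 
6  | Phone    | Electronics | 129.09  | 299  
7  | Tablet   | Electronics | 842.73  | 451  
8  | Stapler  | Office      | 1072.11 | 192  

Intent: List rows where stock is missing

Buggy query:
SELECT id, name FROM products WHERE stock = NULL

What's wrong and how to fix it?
Bug: '= NULL' is always unknown in SQL three-valued logic, so no rows match

Fix: Replace '= NULL' with 'IS NULL'

Corrected query:
SELECT id, name FROM products WHERE stock IS NULL

Result:
id | name
---+-----
5  | Rake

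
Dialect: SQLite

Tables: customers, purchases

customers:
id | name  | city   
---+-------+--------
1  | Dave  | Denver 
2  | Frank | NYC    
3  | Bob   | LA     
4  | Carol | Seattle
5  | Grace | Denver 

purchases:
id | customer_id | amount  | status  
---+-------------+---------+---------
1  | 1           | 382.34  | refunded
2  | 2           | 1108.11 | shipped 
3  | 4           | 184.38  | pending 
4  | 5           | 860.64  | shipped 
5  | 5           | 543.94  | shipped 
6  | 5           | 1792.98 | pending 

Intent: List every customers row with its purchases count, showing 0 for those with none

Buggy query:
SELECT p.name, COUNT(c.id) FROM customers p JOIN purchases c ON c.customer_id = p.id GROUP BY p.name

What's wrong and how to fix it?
Bug: An inner join excludes parents with zero children

Fix: Use LEFT JOIN so parents without children still appear (COUNT(c.id) gives 0)

Corrected query:
SELECT p.name, COUNT(c.id) FROM customers p LEFT JOIN purchases c ON c.customer_id = p.id GROUP BY p.name

Result:
name  | COUNT(c.id)
------+------------
Bob   | 0          
Carol | 1          
Dave  | 1          
Frank | 1          
Grace | 3          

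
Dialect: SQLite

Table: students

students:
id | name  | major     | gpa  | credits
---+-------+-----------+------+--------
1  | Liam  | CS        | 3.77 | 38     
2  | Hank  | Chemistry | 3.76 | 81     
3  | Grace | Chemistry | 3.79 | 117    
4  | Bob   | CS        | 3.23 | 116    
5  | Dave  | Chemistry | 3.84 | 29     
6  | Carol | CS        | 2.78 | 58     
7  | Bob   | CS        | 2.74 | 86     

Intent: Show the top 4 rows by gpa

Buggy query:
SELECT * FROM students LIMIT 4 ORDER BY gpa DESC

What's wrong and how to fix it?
Bug: ORDER BY cannot follow LIMIT; LIMIT is the final clause

Fix: Sort with ORDER BY, then apply LIMIT

Corrected query:
SELECT * FROM students ORDER BY gpa DESC LIMIT 4

Result:
id | name  | major     | gpa  | credits
---+-------+-----------+------+--------
5  | Dave  | Chemistry | 3.84 | 29     
3  | Grace | Chemistry | 3.79 | 117    
1  | Liam  | CS        | 3.77 | 38     
2  | Hank  | Chemistry | 3.76 | 81     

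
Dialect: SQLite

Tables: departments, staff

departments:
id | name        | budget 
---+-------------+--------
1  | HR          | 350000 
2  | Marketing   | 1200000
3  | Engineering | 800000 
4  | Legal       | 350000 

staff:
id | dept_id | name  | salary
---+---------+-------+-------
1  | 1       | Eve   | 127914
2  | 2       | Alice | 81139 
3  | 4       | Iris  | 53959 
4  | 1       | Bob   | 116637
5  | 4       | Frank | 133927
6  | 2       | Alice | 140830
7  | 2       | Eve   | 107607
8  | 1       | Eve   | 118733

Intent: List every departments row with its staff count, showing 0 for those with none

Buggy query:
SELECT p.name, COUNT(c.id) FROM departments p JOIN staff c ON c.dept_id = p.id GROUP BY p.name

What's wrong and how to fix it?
Bug: An inner join excludes parents with zero children

Fix: Use LEFT JOIN so parents without children still appear (COUNT(c.id) gives 0)

Corrected query:
SELECT p.name, COUNT(c.id) FROM departments p LEFT JOIN staff c ON c.dept_id = p.id GROUP BY p.name

Result:
name        | COUNT(c.id)
------------+------------
Engineering | 0          
HR          | 3          
Legal       | 2          
Marketing   | 3          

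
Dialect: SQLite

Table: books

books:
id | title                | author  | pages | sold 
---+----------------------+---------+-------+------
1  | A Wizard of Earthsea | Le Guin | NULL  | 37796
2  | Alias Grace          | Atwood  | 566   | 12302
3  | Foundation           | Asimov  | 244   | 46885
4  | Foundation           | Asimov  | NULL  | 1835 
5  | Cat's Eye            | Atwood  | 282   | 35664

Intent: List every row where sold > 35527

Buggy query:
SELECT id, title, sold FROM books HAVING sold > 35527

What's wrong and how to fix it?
Bug: This is a non-aggregate query (no GROUP BY, no aggregates), so in SQLite the HAVING clause is invalid here; a row-level condition belongs in WHERE

Fix: Replace HAVING with WHERE since the condition applies to individual rows

Corrected query:
SELECT id, title, sold FROM books WHERE sold > 35527

Result:
id | title                | sold 
---+----------------------+------
1  | A Wizard of Earthsea | 37796
3  | Foundation           | 46885
5  | Cat's Eye            | 35664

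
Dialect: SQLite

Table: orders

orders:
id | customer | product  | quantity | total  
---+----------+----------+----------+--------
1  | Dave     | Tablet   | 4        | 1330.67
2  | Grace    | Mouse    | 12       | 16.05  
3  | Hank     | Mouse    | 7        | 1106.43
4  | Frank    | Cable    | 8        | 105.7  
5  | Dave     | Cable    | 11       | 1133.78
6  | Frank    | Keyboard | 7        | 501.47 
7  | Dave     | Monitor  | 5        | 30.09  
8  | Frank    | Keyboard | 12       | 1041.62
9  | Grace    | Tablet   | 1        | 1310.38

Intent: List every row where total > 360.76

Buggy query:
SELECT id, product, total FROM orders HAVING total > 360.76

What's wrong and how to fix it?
Bug: HAVING filters the output of aggregation, but this query has no GROUP BY and no aggregate functions, so SQLite rejects it (HAVING clause on a non-aggregate query); the condition here is per row

Fix: Replace HAVING with WHERE since the condition applies to individual rows

Corrected query:
SELECT id, product, total FROM orders WHERE total > 360.76

Result:
id | product  | total  
---+----------+--------
1  | Tablet   | 1330.67
3  | Mouse    | 1106.43
5  | Cable    | 1133.78
6  | Keyboard | 501.47 
8  | Keyboard | 1041.62
9  | Tablet   | 1310.38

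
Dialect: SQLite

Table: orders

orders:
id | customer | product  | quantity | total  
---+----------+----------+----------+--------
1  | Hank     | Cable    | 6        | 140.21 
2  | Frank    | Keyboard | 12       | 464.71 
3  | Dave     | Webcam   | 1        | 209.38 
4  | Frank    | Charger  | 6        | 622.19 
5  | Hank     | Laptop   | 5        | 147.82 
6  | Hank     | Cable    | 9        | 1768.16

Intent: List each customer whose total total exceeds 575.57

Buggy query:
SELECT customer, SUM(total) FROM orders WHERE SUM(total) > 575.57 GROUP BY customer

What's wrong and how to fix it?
Bug: Aggregate functions cannot appear in a WHERE clause

Fix: Use HAVING (which filters groups after aggregation) instead of WHERE

Corrected query:
SELECT customer, SUM(total) FROM orders GROUP BY customer HAVING SUM(total) > 575.57

Result:
customer | SUM(total)
---------+-----------
Frank    | 1086.9    
Hank     | 2056.19   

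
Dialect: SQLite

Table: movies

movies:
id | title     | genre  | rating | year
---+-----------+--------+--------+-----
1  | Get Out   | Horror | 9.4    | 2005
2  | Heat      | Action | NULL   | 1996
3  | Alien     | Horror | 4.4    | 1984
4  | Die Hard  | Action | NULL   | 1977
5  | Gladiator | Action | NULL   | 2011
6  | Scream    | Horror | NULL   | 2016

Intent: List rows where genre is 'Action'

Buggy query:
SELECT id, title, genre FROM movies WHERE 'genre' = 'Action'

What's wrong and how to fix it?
Bug: 'genre' in single quotes is a string literal, not the column; the comparison is literal-vs-literal and never true

Fix: Reference the column as genre without single quotes

Corrected query:
SELECT id, title, genre FROM movies WHERE genre = 'Action'

Result:
id | title     | genre 
---+-----------+-------
2  | Heat      | Action
4  | Die Hard  | Action
5  | Gladiator | Action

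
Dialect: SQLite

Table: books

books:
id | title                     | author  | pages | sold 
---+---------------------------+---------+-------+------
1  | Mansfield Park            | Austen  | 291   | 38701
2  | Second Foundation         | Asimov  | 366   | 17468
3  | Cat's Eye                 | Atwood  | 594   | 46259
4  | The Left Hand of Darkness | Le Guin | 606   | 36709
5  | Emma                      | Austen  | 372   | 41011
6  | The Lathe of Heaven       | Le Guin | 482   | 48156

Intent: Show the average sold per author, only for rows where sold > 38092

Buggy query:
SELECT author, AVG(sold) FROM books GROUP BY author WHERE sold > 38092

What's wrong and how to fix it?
Bug: Row-level WHERE must come before GROUP BY in the clause order

Fix: Move the WHERE clause before GROUP BY

Corrected query:
SELECT author, AVG(sold) FROM books WHERE sold > 38092 GROUP BY author

Result:
author  | AVG(sold)
--------+----------
Atwood  | 46259    
Austen  | 39856    
Le Guin | 48156    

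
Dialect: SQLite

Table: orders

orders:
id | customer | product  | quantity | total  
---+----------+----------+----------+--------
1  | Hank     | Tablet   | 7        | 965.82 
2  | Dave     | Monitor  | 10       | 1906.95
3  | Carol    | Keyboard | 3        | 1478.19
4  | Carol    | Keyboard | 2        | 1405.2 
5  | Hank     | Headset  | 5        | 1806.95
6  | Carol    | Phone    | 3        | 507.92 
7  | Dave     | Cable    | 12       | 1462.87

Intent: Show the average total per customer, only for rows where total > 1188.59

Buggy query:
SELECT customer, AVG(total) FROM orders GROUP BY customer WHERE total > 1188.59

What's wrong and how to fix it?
Bug: Row-level WHERE must come before GROUP BY in the clause order

Fix: Move the WHERE clause before GROUP BY

Corrected query:
SELECT customer, AVG(total) FROM orders WHERE total > 1188.59 GROUP BY customer

Result:
customer | AVG(total)
---------+-----------
Carol    | 1441.695  
Dave     | 1684.91   
Hank     | 1806.95   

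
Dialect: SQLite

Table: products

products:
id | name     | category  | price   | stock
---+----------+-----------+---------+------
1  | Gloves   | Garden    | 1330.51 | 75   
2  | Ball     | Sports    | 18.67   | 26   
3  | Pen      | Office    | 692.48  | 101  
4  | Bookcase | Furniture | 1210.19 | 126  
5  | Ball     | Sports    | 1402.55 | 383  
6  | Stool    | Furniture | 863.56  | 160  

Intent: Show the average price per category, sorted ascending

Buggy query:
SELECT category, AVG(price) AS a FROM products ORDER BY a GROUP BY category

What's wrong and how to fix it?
Bug: GROUP BY must precede ORDER BY

Fix: Reorder: SELECT … FROM … GROUP BY … ORDER BY …

Corrected query:
SELECT category, AVG(price) AS a FROM products GROUP BY category ORDER BY a

Result:
category  | a       
----------+---------
Office    | 692.48  
Sports    | 710.61  
Furniture | 1036.875
Garden    | 1330.51 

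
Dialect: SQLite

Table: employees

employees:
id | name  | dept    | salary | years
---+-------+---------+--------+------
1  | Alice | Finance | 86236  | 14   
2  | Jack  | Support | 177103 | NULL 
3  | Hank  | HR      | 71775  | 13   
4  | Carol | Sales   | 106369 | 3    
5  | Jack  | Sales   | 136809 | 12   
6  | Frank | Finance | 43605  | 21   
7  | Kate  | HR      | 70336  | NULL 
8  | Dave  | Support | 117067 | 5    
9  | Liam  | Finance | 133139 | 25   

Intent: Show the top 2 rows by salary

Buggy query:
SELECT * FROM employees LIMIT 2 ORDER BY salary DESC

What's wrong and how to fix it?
Bug: LIMIT must come after ORDER BY

Fix: Swap the clauses: ORDER BY first, then LIMIT

Corrected query:
SELECT * FROM employees ORDER BY salary DESC LIMIT 2

Result:
id | name | dept    | salary | years
---+------+---------+--------+------
2  | Jack | Support | 177103 | NULL 
5  | Jack | Sales   | 136809 | 12   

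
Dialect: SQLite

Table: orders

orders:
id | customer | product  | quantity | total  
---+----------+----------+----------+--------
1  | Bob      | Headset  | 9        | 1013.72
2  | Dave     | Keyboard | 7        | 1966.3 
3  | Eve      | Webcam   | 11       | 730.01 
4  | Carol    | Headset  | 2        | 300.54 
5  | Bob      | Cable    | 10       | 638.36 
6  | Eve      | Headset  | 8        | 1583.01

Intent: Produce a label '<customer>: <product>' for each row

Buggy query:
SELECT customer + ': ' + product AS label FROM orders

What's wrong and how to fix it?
Bug: SQLite uses || for string concatenation; + coerces text to numbers (yielding 0)

Fix: Replace + with || to concatenate text

Corrected query:
SELECT customer || ': ' || product AS label FROM orders

Result:
label         
--------------
Bob: Headset  
Dave: Keyboard
Eve: Webcam   
Carol: Headset
Bob: Cable    
Eve: Headset  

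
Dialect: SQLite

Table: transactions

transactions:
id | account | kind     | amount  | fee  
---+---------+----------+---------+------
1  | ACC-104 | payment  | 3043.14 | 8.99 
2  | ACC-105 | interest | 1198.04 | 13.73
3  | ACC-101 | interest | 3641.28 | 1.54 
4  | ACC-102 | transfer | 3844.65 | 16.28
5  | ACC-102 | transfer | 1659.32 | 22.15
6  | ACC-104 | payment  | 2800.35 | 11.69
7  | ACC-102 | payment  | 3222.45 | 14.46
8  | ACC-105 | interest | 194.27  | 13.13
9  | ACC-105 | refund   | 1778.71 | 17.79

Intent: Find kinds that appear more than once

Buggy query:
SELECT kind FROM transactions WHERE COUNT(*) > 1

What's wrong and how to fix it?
Bug: COUNT(*) is an aggregate and cannot be used in WHERE

Fix: Group first, then use HAVING for the count condition

Corrected query:
SELECT kind FROM transactions GROUP BY kind HAVING COUNT(*) > 1

Result:
kind    
--------
interest
payment 
transfer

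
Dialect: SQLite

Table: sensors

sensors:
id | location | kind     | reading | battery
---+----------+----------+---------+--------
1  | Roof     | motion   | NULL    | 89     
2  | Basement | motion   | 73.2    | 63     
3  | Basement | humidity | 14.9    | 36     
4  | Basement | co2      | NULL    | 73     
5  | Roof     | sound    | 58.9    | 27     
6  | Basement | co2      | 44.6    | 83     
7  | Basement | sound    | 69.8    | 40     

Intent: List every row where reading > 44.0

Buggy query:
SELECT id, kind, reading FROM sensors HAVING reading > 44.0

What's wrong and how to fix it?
Bug: This is a non-aggregate query (no GROUP BY, no aggregates), so in SQLite the HAVING clause is invalid here; a row-level condition belongs in WHERE

Fix: Use WHERE for row-level filtering

Corrected query:
SELECT id, kind, reading FROM sensors WHERE reading > 44.0

Result:
id | kind   | reading
---+--------+--------
2  | motion | 73.2   
5  | sound  | 58.9   
6  | co2    | 44.6   
7  | sound  | 69.8   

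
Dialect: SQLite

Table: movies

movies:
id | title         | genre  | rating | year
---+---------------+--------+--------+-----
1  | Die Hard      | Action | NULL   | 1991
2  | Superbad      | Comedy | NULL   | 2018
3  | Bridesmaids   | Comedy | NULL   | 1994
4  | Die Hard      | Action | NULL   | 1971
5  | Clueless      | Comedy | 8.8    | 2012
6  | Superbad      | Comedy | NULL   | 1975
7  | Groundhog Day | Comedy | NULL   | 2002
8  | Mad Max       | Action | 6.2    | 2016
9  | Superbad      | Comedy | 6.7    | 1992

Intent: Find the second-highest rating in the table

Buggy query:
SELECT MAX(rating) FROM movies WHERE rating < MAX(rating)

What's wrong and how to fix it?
Bug: The inner MAX is an aggregate inside WHERE, which is not allowed

Fix: Put the inner MAX in a scalar subquery

Corrected query:
SELECT MAX(rating) FROM movies WHERE rating < (SELECT MAX(rating) FROM movies)

Result:
MAX(rating)
-----------
6.7        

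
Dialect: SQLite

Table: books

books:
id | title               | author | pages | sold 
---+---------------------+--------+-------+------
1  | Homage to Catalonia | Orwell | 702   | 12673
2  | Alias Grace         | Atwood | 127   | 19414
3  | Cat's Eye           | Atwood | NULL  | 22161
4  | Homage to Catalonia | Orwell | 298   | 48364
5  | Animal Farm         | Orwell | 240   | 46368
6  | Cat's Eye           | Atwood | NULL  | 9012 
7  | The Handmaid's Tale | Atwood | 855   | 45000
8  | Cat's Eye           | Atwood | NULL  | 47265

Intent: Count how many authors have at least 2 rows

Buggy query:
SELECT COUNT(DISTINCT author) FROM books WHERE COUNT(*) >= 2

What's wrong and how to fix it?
Bug: COUNT(*) cannot appear in WHERE; the per-group count doesn't exist yet

Fix: Use a subquery that GROUPs and filters with HAVING, then count its rows

Corrected query:
SELECT COUNT(*) FROM (SELECT author FROM books GROUP BY author HAVING COUNT(*) >= 2)

Result:
COUNT(*)
--------
2       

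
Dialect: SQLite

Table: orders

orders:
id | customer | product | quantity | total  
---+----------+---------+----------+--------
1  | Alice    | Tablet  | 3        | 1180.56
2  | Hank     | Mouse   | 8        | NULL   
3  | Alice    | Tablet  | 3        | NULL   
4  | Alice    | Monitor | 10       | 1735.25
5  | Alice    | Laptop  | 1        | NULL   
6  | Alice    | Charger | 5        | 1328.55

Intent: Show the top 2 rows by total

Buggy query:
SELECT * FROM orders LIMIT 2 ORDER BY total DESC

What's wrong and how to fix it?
Bug: LIMIT must come after ORDER BY

Fix: Swap the clauses: ORDER BY first, then LIMIT

Corrected query:
SELECT * FROM orders ORDER BY total DESC LIMIT 2

Result:
id | customer | product | quantity | total  
---+----------+---------+----------+--------
4  | Alice    | Monitor | 10       | 1735.25
6  | Alice    | Charger | 5        | 1328.55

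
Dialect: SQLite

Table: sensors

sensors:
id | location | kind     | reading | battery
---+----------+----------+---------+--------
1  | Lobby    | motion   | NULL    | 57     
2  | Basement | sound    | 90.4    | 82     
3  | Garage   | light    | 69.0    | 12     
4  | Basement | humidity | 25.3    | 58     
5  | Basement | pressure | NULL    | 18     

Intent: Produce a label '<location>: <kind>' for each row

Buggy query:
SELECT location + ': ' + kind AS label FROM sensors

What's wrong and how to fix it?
Bug: SQLite uses || for string concatenation; + coerces text to numbers (yielding 0)

Fix: Use the || operator for string concatenation

Corrected query:
SELECT location || ': ' || kind AS label FROM sensors

Result:
label             
------------------
Lobby: motion     
Basement: sound   
Garage: light     
Basement: humidity
Basement: pressure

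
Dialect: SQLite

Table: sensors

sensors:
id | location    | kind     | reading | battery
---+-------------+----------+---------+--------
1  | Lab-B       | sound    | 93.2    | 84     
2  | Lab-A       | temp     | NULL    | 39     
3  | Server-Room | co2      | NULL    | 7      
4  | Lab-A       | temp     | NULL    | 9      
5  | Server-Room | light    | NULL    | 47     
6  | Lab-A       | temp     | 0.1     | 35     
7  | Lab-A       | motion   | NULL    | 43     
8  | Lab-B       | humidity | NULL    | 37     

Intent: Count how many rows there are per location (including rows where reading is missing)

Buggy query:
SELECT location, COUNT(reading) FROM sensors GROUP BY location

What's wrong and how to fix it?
Bug: COUNT(column) counts non-NULL values only; rows with NULL reading aren't counted

Fix: Use COUNT(*) to count all rows regardless of NULL

Corrected query:
SELECT location, COUNT(*) FROM sensors GROUP BY location

Result:
location    | COUNT(*)
------------+---------
Lab-A       | 4       
Lab-B       | 2       
Server-Room | 2       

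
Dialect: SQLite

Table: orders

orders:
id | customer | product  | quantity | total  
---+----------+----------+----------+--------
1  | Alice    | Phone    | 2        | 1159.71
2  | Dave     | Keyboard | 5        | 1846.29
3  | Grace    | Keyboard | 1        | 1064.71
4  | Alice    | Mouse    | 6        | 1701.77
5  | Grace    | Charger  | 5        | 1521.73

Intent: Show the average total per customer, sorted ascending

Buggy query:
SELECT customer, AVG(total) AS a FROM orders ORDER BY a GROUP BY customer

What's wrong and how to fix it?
Bug: GROUP BY must precede ORDER BY

Fix: Reorder: SELECT … FROM … GROUP BY … ORDER BY …

Corrected query:
SELECT customer, AVG(total) AS a FROM orders GROUP BY customer ORDER BY a

Result:
customer | a      
---------+--------
Grace    | 1293.22
Alice    | 1430.74
Dave     | 1846.29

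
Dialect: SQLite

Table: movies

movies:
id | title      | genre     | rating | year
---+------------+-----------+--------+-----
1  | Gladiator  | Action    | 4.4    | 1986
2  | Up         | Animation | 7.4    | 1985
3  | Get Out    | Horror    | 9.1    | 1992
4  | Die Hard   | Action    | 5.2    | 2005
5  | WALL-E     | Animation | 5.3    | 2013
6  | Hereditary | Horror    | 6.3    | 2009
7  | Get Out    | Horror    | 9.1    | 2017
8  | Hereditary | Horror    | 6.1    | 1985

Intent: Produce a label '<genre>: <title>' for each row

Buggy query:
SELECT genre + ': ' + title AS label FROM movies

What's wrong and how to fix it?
Bug: '+' is numeric addition; on text columns SQLite converts them to 0 instead of concatenating

Fix: Replace + with || to concatenate text

Corrected query:
SELECT genre || ': ' || title AS label FROM movies

Result:
label             
------------------
Action: Gladiator 
Animation: Up     
Horror: Get Out   
Action: Die Hard  
Animation: WALL-E 
Horror: Hereditary
Horror: Get Out   
Horror: Hereditary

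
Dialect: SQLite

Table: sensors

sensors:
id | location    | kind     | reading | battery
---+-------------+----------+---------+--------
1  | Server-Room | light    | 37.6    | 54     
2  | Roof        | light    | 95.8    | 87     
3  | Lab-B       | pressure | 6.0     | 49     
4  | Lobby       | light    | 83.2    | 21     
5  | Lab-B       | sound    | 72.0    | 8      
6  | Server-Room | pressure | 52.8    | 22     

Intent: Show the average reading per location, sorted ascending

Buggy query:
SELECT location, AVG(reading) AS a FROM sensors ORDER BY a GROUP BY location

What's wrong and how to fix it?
Bug: GROUP BY must precede ORDER BY

Fix: Move ORDER BY to the end, after GROUP BY

Corrected query:
SELECT location, AVG(reading) AS a FROM sensors GROUP BY location ORDER BY a

Result:
location    | a   
------------+-----
Lab-B       | 39  
Server-Room | 45.2
Lobby       | 83.2
Roof        | 95.8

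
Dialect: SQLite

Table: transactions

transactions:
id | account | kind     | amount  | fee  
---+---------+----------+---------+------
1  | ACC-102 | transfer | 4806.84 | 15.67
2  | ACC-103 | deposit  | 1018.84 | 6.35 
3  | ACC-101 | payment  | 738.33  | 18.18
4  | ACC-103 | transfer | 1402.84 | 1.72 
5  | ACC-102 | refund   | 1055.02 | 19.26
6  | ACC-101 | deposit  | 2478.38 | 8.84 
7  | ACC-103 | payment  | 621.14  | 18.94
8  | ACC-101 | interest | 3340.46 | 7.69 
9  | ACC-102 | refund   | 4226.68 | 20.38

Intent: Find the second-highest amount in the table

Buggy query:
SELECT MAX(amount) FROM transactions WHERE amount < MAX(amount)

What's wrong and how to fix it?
Bug: MAX(amount) on the right of the comparison is an aggregate-in-WHERE error

Fix: Compute the overall MAX in a subquery, then take MAX of rows below it

Corrected query:
SELECT MAX(amount) FROM transactions WHERE amount < (SELECT MAX(amount) FROM transactions)

Result:
MAX(amount)
-----------
4226.68    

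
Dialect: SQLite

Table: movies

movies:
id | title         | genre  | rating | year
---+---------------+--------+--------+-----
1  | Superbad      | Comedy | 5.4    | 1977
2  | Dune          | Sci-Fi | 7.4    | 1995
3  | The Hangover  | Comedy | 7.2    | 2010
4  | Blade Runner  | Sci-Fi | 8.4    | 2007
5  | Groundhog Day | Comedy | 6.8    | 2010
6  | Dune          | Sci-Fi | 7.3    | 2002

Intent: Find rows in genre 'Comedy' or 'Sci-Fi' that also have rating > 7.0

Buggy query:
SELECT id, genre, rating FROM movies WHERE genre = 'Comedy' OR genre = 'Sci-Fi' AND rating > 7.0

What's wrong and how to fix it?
Bug: AND binds tighter than OR, so this parses as genre = 'Comedy' OR (genre = 'Sci-Fi' AND rating > 7.0)

Fix: Group the OR with parentheses (or use IN), then AND the threshold

Corrected query:
SELECT id, genre, rating FROM movies WHERE (genre = 'Comedy' OR genre = 'Sci-Fi') AND rating > 7.0

Result:
id | genre  | rating
---+--------+-------
2  | Sci-Fi | 7.4   
3  | Comedy | 7.2   
4  | Sci-Fi | 8.4   
6  | Sci-Fi | 7.3   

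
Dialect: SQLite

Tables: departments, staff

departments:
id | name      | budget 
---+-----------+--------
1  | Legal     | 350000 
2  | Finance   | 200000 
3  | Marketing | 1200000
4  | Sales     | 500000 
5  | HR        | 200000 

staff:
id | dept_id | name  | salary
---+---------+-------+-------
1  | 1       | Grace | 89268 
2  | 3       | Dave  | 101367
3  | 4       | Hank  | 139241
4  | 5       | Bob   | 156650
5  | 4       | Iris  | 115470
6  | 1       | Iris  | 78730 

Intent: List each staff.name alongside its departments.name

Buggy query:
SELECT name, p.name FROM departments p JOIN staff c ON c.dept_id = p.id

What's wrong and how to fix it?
Bug: 'name' exists in both joined tables, so the database can't tell which one is meant

Fix: Prefix ambiguous columns with the table alias

Corrected query:
SELECT c.name, p.name FROM departments p JOIN staff c ON c.dept_id = p.id

Result:
name  | name     
------+----------
Grace | Legal    
Dave  | Marketing
Hank  | Sales    
Bob   | HR       
Iris  | Sales    
Iris  | Legal    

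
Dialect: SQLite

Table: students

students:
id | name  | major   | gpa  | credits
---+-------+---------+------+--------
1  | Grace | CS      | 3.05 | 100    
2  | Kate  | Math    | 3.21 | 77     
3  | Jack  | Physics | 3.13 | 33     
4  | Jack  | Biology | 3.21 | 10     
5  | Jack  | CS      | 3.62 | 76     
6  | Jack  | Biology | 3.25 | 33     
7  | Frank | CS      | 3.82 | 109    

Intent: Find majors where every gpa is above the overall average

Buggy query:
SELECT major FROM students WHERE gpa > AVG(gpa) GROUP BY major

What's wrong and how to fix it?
Bug: AVG() is an aggregate; it can't sit directly in WHERE

Fix: Compute the overall average in a scalar subquery and compare each group's MIN against it in HAVING

Corrected query:
SELECT major FROM students GROUP BY major HAVING MIN(gpa) > (SELECT AVG(gpa) FROM students)

Result:
(no rows)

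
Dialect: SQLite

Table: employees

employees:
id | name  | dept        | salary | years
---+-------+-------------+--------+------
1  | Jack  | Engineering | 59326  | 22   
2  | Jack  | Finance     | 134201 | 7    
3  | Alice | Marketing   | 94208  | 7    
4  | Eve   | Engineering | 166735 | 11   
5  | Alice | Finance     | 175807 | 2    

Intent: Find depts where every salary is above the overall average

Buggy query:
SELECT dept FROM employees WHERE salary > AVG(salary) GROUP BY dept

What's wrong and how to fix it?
Bug: AVG() is an aggregate; it can't sit directly in WHERE

Fix: Compute the overall average in a scalar subquery and compare each group's MIN against it in HAVING

Corrected query:
SELECT dept FROM employees GROUP BY dept HAVING MIN(salary) > (SELECT AVG(salary) FROM employees)

Result:
dept   
-------
Finance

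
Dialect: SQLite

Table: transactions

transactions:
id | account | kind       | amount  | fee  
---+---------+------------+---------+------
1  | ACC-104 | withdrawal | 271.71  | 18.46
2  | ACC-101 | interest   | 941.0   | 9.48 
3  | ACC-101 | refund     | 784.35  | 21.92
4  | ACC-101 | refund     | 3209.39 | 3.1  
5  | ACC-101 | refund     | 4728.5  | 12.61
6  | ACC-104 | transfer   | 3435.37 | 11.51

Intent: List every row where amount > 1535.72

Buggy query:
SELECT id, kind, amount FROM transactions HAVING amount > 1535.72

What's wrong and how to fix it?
Bug: HAVING filters the output of aggregation, but this query has no GROUP BY and no aggregate functions, so SQLite rejects it (HAVING clause on a non-aggregate query); the condition here is per row

Fix: Replace HAVING with WHERE since the condition applies to individual rows

Corrected query:
SELECT id, kind, amount FROM transactions WHERE amount > 1535.72

Result:
id | kind     | amount 
---+----------+--------
4  | refund   | 3209.39
5  | refund   | 4728.5 
6  | transfer | 3435.37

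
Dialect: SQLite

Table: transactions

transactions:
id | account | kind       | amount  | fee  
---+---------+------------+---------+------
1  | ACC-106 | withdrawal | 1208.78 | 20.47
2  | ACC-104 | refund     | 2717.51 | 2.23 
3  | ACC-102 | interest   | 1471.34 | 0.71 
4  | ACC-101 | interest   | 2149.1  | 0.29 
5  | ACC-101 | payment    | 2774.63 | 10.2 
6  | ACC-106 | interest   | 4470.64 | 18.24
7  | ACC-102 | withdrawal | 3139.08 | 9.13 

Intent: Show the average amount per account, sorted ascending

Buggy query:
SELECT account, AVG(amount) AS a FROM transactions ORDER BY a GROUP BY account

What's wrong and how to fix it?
Bug: GROUP BY must precede ORDER BY

Fix: Reorder: SELECT … FROM … GROUP BY … ORDER BY …

Corrected query:
SELECT account, AVG(amount) AS a FROM transactions GROUP BY account ORDER BY a

Result:
account | a       
--------+---------
ACC-102 | 2305.21 
ACC-101 | 2461.865
ACC-104 | 2717.51 
ACC-106 | 2839.71 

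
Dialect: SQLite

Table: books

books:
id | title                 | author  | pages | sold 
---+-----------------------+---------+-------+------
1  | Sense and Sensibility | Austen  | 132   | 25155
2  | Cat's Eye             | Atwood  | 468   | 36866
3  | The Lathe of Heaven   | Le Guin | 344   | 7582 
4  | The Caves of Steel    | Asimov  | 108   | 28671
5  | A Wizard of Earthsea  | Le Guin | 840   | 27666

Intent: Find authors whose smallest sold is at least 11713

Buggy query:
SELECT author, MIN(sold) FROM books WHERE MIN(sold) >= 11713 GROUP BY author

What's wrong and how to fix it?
Bug: Aggregates like MIN are computed per group after WHERE runs

Fix: Replace WHERE with HAVING after the GROUP BY

Corrected query:
SELECT author, MIN(sold) FROM books GROUP BY author HAVING MIN(sold) >= 11713

Result:
author | MIN(sold)
-------+----------
Asimov | 28671    
Atwood | 36866    
Austen | 25155    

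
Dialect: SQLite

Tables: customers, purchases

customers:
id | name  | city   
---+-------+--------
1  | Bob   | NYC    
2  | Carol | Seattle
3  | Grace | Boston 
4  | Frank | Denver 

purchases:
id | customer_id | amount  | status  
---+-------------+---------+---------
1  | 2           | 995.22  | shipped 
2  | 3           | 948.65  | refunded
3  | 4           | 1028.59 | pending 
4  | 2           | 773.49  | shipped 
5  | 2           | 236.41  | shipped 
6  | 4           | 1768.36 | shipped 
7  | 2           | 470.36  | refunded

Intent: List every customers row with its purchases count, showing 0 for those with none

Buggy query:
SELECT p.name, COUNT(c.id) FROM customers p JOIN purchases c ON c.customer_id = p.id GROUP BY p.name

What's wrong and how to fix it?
Bug: INNER JOIN drops customers rows that have no matching purchases rows

Fix: Switch to LEFT JOIN to retain unmatched parent rows

Corrected query:
SELECT p.name, COUNT(c.id) FROM customers p LEFT JOIN purchases c ON c.customer_id = p.id GROUP BY p.name

Result:
name  | COUNT(c.id)
------+------------
Bob   | 0          
Carol | 4          
Frank | 2          
Grace | 1          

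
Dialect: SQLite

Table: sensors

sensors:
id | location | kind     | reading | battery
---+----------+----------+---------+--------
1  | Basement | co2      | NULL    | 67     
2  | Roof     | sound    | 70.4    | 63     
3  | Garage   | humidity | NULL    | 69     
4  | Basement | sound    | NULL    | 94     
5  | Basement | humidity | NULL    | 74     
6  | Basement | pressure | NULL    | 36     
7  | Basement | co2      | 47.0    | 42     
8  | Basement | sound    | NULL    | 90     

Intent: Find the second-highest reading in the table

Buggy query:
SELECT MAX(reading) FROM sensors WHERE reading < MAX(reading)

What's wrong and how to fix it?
Bug: MAX(reading) on the right of the comparison is an aggregate-in-WHERE error

Fix: Compute the overall MAX in a subquery, then take MAX of rows below it

Corrected query:
SELECT MAX(reading) FROM sensors WHERE reading < (SELECT MAX(reading) FROM sensors)

Result:
MAX(reading)
------------
47          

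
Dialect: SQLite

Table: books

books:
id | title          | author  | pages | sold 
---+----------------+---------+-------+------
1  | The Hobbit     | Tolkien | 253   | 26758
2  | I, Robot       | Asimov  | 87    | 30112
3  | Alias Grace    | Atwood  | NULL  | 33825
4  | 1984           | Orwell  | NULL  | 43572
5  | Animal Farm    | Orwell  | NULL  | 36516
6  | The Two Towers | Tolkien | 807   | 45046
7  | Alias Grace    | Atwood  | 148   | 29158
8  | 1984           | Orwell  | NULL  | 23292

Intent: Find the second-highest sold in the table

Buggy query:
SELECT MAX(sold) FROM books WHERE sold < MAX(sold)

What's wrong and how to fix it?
Bug: The inner MAX is an aggregate inside WHERE, which is not allowed

Fix: Put the inner MAX in a scalar subquery

Corrected query:
SELECT MAX(sold) FROM books WHERE sold < (SELECT MAX(sold) FROM books)

Result:
MAX(sold)
---------
43572    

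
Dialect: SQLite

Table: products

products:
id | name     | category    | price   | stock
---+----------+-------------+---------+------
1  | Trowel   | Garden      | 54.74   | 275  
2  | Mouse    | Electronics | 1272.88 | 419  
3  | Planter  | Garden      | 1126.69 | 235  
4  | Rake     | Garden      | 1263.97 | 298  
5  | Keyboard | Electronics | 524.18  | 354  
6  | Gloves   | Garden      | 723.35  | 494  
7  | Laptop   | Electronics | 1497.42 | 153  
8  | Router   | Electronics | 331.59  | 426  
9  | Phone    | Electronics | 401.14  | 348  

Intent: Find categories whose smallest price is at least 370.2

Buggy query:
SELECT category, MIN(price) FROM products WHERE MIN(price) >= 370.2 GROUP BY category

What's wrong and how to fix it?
Bug: Aggregates like MIN are computed per group after WHERE runs

Fix: Use HAVING for the per-group MIN condition

Corrected query:
SELECT category, MIN(price) FROM products GROUP BY category HAVING MIN(price) >= 370.2

Result:
(no rows)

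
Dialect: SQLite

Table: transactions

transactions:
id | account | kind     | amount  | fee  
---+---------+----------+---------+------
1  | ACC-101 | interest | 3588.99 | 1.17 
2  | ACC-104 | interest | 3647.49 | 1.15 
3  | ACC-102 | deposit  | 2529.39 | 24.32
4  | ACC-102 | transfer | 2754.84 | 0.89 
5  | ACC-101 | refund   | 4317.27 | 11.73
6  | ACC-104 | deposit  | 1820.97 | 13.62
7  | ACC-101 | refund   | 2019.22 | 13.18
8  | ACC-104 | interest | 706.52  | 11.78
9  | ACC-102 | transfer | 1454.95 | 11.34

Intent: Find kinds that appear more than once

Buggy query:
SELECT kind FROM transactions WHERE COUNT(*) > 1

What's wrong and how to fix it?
Bug: WHERE can't reference COUNT(*); aggregates are computed after WHERE

Fix: Group first, then use HAVING for the count condition

Corrected query:
SELECT kind FROM transactions GROUP BY kind HAVING COUNT(*) > 1

Result:
kind    
--------
deposit 
interest
refund  
transfer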